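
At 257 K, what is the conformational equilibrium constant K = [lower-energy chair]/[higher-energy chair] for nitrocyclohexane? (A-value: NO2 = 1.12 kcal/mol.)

One chair has the nitro group axial (E = 1.12 kcal/mol) and the other has it equatorial (E = 0).
ΔG = 1.12 kcal/mol between the two chairs.
K = exp(ΔG/RT) with R = 1.987×10⁻³ kcal mol⁻¹ K⁻¹ and T = 257 K gives K ≈ 8.96.

K ≈ 8.96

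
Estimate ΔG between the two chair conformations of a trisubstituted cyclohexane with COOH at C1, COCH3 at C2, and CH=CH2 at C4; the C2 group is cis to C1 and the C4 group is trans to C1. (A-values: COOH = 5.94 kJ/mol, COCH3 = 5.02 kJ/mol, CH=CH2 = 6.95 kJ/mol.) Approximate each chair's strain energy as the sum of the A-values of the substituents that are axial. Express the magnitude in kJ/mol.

Chair I (carboxyl axial, acetyl equatorial, vinyl axial): E = 12.89 kJ/mol.
Chair II (carboxyl equatorial, acetyl axial, vinyl equatorial): E = 5.02 kJ/mol.
ΔE = 12.89 − 5.02 = 7.87 kJ/mol; chair II is more stable.

7.87 kJ/mol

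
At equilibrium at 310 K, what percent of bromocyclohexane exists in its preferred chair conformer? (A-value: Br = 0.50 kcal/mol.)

One chair has the bromo group axial (E = 0.50 kcal/mol) and the other has it equatorial (E = 0).
ΔG = 0.50 kcal/mol between the two chairs.
K = exp(ΔG/RT) with R = 1.987×10⁻³ kcal mol⁻¹ K⁻¹ and T = 310 K gives K ≈ 2.25.
Fraction in the lower-energy chair = K/(K+1) = 69.2%.

69.2%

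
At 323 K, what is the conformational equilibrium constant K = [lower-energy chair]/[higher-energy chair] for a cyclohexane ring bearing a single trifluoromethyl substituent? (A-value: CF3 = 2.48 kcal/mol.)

One chair has the trifluoromethyl group axial (E = 2.48 kcal/mol) and the other has it equatorial (E = 0).
ΔG = 2.48 kcal/mol between the two chairs.
K = exp(ΔG/RT) with R = 1.987×10⁻³ kcal mol⁻¹ K⁻¹ and T = 323 K gives K ≈ 47.7.

K ≈ 47.7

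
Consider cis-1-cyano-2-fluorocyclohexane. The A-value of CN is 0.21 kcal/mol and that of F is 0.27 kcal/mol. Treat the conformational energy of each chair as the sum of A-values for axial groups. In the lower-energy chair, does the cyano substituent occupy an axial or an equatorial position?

axial

C1 and C2 have opposite parity, so for the cis isomer the two substituents are one axial and one equatorial in each chair.
Chair I (cyano axial, fluoro equatorial): E = 0.21 kcal/mol.
Chair II (cyano equatorial, fluoro axial): E = 0.27 kcal/mol.
Chair I is the more stable (lower-energy) conformer, and in that chair the cyano group is axial.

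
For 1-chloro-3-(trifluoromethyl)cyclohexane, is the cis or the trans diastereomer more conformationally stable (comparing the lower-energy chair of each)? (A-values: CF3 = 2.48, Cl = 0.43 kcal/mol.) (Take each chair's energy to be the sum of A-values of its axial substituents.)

cis

At 1,3 positions (parity same): cis → (e,e or a,a); trans → (a,e or e,a).
Best chair for cis: E = 0.00 kcal/mol; best chair for trans: E = 0.43 kcal/mol.
The cis isomer is lower by 0.43 kcal/mol.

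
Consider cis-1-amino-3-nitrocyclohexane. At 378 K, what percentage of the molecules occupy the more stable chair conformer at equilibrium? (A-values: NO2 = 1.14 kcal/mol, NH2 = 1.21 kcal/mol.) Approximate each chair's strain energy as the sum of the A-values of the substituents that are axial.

95.8%

C1 and C3 have the same parity, so for the cis isomer the two substituents are e,e in one chair and a,a in the other.
Chair I (nitro axial, amino axial): E = 2.35 kcal/mol; chair II (nitro equatorial, amino equatorial): E = 0.00 kcal/mol.
ΔG = 2.35 kcal/mol between the two chairs.
K = exp(ΔG/RT) with R = 1.987×10⁻³ kcal mol⁻¹ K⁻¹ and T = 378 K gives K ≈ 22.8.
Fraction in the lower-energy chair = K/(K+1) = 95.8%.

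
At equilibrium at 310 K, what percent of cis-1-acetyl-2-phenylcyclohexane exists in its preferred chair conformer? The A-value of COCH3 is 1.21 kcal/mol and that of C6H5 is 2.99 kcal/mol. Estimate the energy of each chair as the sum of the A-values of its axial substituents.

C1 and C2 have opposite parity, so for the cis isomer the two substituents are one axial and one equatorial in each chair.
Chair I (acetyl axial, phenyl equatorial): E = 1.21 kcal/mol; chair II (acetyl equatorial, phenyl axial): E = 2.99 kcal/mol.
ΔG = 1.78 kcal/mol between the two chairs.
K = exp(ΔG/RT) with R = 1.987×10⁻³ kcal mol⁻¹ K⁻¹ and T = 310 K gives K ≈ 18.
Fraction in the lower-energy chair = K/(K+1) = 94.7%.

94.7%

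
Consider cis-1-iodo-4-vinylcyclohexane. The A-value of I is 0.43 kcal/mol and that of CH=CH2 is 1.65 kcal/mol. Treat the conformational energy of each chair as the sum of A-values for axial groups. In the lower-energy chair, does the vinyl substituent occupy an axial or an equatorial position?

C1 and C4 have opposite parity, so for the cis isomer the two substituents are one axial and one equatorial in each chair.
Chair I (iodo axial, vinyl equatorial): E = 0.43 kcal/mol.
Chair II (iodo equatorial, vinyl axial): E = 1.65 kcal/mol.
Chair I is the more stable (lower-energy) conformer, and in that chair the vinyl group is equatorial.

equatorial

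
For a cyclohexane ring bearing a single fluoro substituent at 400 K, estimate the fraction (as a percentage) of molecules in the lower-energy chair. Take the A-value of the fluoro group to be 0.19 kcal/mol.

One chair has the fluoro group axial (E = 0.19 kcal/mol) and the other has it equatorial (E = 0).
ΔG = 0.19 kcal/mol between the two chairs.
K = exp(ΔG/RT) with R = 1.987×10⁻³ kcal mol⁻¹ K⁻¹ and T = 400 K gives K ≈ 1.27.
Fraction in the lower-energy chair = K/(K+1) = 55.9%.

55.9%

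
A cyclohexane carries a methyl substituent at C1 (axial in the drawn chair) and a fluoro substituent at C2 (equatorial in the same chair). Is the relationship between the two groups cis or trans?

C1 and C2 have opposite parity, so their axial bonds point in opposite directions.
With opposite-parity carbons, two substituents on the same face are one axial and one equatorial; opposite faces give both axial or both equatorial.
Here the groups are axial/equatorial → same face → cis.

cis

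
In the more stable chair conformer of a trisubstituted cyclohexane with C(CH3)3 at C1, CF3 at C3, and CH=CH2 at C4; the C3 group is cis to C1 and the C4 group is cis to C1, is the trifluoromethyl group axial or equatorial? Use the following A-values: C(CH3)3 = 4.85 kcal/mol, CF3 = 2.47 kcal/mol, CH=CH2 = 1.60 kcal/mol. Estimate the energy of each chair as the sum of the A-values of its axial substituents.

Chair I (tert-butyl axial, trifluoromethyl axial, vinyl equatorial): E = 7.32 kcal/mol.
Chair II (tert-butyl equatorial, trifluoromethyl equatorial, vinyl axial): E = 1.60 kcal/mol.
Chair II is the more stable (lower-energy) conformer, and in that chair the trifluoromethyl group is equatorial.

equatorial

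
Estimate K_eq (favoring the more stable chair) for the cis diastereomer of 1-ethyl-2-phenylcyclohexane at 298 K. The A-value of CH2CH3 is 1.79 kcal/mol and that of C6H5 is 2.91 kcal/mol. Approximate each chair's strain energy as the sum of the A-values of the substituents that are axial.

C1 and C2 have opposite parity, so for the cis isomer the two substituents are one axial and one equatorial in each chair.
Chair I (ethyl axial, phenyl equatorial): E = 1.79 kcal/mol; chair II (ethyl equatorial, phenyl axial): E = 2.91 kcal/mol.
ΔG = 1.12 kcal/mol between the two chairs.
K = exp(ΔG/RT) with R = 1.987×10⁻³ kcal mol⁻¹ K⁻¹ and T = 298 K gives K ≈ 6.63.

K ≈ 6.63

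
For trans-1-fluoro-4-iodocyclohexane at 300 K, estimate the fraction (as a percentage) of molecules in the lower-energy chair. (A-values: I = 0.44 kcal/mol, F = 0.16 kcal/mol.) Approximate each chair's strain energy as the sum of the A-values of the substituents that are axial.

C1 and C4 have opposite parity, so for the trans isomer the two substituents are e,e in one chair and a,a in the other.
Chair I (iodo axial, fluoro axial): E = 0.60 kcal/mol; chair II (iodo equatorial, fluoro equatorial): E = 0.00 kcal/mol.
ΔG = 0.60 kcal/mol between the two chairs.
K = exp(ΔG/RT) with R = 1.987×10⁻³ kcal mol⁻¹ K⁻¹ and T = 300 K gives K ≈ 2.74.
Fraction in the lower-energy chair = K/(K+1) = 73.2%.

73.2%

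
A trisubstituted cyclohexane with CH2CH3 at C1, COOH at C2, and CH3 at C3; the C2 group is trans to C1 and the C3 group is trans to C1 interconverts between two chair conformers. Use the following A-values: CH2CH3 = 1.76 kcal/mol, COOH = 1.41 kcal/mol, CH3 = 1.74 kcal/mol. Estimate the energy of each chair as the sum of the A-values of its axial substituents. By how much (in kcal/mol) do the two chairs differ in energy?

Chair I (ethyl axial, carboxyl axial, methyl equatorial): E = 3.17 kcal/mol.
Chair II (ethyl equatorial, carboxyl equatorial, methyl axial): E = 1.74 kcal/mol.
ΔE = 3.17 − 1.74 = 1.43 kcal/mol; chair II is more stable.

1.43 kcal/mol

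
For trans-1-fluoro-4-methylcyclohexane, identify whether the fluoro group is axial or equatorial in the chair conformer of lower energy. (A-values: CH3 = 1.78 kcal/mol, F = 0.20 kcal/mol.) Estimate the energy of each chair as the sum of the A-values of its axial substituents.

C1 and C4 have opposite parity, so for the trans isomer the two substituents are e,e in one chair and a,a in the other.
Chair I (methyl axial, fluoro axial): E = 1.98 kcal/mol.
Chair II (methyl equatorial, fluoro equatorial): E = 0.00 kcal/mol.
Chair II is the more stable (lower-energy) conformer, and in that chair the fluoro group is equatorial.

equatorial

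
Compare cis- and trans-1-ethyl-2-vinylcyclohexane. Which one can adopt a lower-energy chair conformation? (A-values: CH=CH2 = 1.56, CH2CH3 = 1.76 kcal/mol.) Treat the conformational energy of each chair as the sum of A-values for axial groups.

At 1,2 positions (parity opposite): cis → (a,e or e,a); trans → (e,e or a,a).
Best chair for cis: E = 1.56 kcal/mol; best chair for trans: E = 0.00 kcal/mol.
The trans isomer is lower by 1.56 kcal/mol.

trans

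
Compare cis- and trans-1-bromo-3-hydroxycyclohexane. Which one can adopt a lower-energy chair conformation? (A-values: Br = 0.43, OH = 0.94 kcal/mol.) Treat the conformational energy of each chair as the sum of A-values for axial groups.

cis

At 1,3 positions (parity same): cis → (e,e or a,a); trans → (a,e or e,a).
Best chair for cis: E = 0.00 kcal/mol; best chair for trans: E = 0.43 kcal/mol.
The cis isomer is lower by 0.43 kcal/mol.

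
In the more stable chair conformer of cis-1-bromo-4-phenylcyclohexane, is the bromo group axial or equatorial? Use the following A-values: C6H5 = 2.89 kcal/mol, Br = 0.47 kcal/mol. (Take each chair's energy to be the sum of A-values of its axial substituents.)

axial

C1 and C4 have opposite parity, so for the cis isomer the two substituents are one axial and one equatorial in each chair.
Chair I (phenyl axial, bromo equatorial): E = 2.89 kcal/mol.
Chair II (phenyl equatorial, bromo axial): E = 0.47 kcal/mol.
Chair II is the more stable (lower-energy) conformer, and in that chair the bromo group is axial.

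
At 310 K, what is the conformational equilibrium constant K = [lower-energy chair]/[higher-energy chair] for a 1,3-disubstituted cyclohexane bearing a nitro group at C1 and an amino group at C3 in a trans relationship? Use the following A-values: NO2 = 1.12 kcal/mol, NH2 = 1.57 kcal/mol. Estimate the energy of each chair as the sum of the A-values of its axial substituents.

K ≈ 2.08

C1 and C3 have the same parity, so for the trans isomer the two substituents are one axial and one equatorial in each chair.
Chair I (nitro axial, amino equatorial): E = 1.12 kcal/mol; chair II (nitro equatorial, amino axial): E = 1.57 kcal/mol.
ΔG = 0.45 kcal/mol between the two chairs.
K = exp(ΔG/RT) with R = 1.987×10⁻³ kcal mol⁻¹ K⁻¹ and T = 310 K gives K ≈ 2.08.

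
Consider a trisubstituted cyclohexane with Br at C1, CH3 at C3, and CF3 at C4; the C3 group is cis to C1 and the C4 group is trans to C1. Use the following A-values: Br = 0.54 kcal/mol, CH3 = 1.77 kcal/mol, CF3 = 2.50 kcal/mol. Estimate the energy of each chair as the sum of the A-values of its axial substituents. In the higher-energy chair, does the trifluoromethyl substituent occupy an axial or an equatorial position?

axial

Chair I (bromo axial, methyl axial, trifluoromethyl axial): E = 4.81 kcal/mol.
Chair II (bromo equatorial, methyl equatorial, trifluoromethyl equatorial): E = 0.00 kcal/mol.
Chair I is the less stable (higher-energy) conformer, and in that chair the trifluoromethyl group is axial.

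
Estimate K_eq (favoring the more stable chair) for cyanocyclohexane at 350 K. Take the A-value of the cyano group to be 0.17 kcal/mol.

K ≈ 1.28

One chair has the cyano group axial (E = 0.17 kcal/mol) and the other has it equatorial (E = 0).
ΔG = 0.17 kcal/mol between the two chairs.
K = exp(ΔG/RT) with R = 1.987×10⁻³ kcal mol⁻¹ K⁻¹ and T = 350 K gives K ≈ 1.28.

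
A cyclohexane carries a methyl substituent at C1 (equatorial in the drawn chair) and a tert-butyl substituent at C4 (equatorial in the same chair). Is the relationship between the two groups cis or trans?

trans

C1 and C4 have opposite parity, so their axial bonds point in opposite directions.
With opposite-parity carbons, two substituents on the same face are one axial and one equatorial; opposite faces give both axial or both equatorial.
Here the groups are equatorial/equatorial → opposite face → trans.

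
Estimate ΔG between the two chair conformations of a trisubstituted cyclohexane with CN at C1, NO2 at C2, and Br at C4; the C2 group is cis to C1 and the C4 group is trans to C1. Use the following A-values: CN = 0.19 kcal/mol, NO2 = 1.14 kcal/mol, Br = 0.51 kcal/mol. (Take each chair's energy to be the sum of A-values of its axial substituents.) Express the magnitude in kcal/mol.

0.44 kcal/mol

Chair I (cyano axial, nitro equatorial, bromo axial): E = 0.70 kcal/mol.
Chair II (cyano equatorial, nitro axial, bromo equatorial): E = 1.14 kcal/mol.
ΔE = 1.14 − 0.70 = 0.44 kcal/mol; chair I is more stable.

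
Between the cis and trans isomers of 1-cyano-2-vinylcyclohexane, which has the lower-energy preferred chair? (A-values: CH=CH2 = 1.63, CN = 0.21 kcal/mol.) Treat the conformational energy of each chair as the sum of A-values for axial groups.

trans

At 1,2 positions (parity opposite): cis → (a,e or e,a); trans → (e,e or a,a).
Best chair for cis: E = 0.21 kcal/mol; best chair for trans: E = 0.00 kcal/mol.
The trans isomer is lower by 0.21 kcal/mol.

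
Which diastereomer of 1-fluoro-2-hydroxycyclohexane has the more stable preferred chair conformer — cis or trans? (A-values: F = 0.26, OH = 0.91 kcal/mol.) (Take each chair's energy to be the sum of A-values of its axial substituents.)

trans

At 1,2 positions (parity opposite): cis → (a,e or e,a); trans → (e,e or a,a).
Best chair for cis: E = 0.26 kcal/mol; best chair for trans: E = 0.00 kcal/mol.
The trans isomer is lower by 0.26 kcal/mol.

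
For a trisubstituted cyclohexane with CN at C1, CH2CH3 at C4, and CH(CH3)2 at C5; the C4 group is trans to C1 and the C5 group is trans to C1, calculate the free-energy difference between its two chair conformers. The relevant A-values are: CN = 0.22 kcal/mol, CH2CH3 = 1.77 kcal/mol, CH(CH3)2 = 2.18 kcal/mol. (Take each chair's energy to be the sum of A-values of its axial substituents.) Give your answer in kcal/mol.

Chair I (cyano axial, ethyl axial, isopropyl equatorial): E = 1.99 kcal/mol.
Chair II (cyano equatorial, ethyl equatorial, isopropyl axial): E = 2.18 kcal/mol.
ΔE = 2.18 − 1.99 = 0.19 kcal/mol; chair I is more stable.

0.19 kcal/mol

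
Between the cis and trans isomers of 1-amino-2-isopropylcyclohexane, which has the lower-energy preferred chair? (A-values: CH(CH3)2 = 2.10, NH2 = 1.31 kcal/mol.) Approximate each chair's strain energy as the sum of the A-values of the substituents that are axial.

At 1,2 positions (parity opposite): cis → (a,e or e,a); trans → (e,e or a,a).
Best chair for cis: E = 1.31 kcal/mol; best chair for trans: E = 0.00 kcal/mol.
The trans isomer is lower by 1.31 kcal/mol.

trans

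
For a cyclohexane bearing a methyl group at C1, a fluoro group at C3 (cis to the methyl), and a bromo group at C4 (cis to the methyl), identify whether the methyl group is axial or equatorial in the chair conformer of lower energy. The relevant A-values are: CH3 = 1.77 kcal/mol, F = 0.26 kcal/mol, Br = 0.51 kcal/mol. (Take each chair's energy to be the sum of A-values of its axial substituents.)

Chair I (methyl axial, fluoro axial, bromo equatorial): E = 2.03 kcal/mol.
Chair II (methyl equatorial, fluoro equatorial, bromo axial): E = 0.51 kcal/mol.
Chair II is the more stable (lower-energy) conformer, and in that chair the methyl group is equatorial.

equatorial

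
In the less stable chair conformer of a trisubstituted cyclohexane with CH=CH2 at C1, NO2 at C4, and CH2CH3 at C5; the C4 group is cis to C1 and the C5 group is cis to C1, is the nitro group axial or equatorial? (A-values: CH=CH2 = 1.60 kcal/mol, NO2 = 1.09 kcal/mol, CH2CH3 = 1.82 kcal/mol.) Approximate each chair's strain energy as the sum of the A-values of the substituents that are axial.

equatorial

Chair I (vinyl axial, nitro equatorial, ethyl axial): E = 3.42 kcal/mol.
Chair II (vinyl equatorial, nitro axial, ethyl equatorial): E = 1.09 kcal/mol.
Chair I is the less stable (higher-energy) conformer, and in that chair the nitro group is equatorial.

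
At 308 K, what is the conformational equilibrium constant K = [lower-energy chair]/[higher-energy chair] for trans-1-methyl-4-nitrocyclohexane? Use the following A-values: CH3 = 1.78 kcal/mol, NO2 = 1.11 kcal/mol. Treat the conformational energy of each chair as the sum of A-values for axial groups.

K ≈ 112

C1 and C4 have opposite parity, so for the trans isomer the two substituents are e,e in one chair and a,a in the other.
Chair I (methyl axial, nitro axial): E = 2.89 kcal/mol; chair II (methyl equatorial, nitro equatorial): E = 0.00 kcal/mol.
ΔG = 2.89 kcal/mol between the two chairs.
K = exp(ΔG/RT) with R = 1.987×10⁻³ kcal mol⁻¹ K⁻¹ and T = 308 K gives K ≈ 112.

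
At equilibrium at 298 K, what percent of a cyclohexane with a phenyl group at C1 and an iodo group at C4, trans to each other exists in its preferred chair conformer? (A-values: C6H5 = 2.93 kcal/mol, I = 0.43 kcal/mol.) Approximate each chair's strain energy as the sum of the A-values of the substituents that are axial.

99.7%

C1 and C4 have opposite parity, so for the trans isomer the two substituents are e,e in one chair and a,a in the other.
Chair I (phenyl axial, iodo axial): E = 3.36 kcal/mol; chair II (phenyl equatorial, iodo equatorial): E = 0.00 kcal/mol.
ΔG = 3.36 kcal/mol between the two chairs.
K = exp(ΔG/RT) with R = 1.987×10⁻³ kcal mol⁻¹ K⁻¹ and T = 298 K gives K ≈ 291.
Fraction in the lower-energy chair = K/(K+1) = 99.7%.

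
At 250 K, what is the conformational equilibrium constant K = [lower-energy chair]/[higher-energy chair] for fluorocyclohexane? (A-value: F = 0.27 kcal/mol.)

K ≈ 1.72

One chair has the fluoro group axial (E = 0.27 kcal/mol) and the other has it equatorial (E = 0).
ΔG = 0.27 kcal/mol between the two chairs.
K = exp(ΔG/RT) with R = 1.987×10⁻³ kcal mol⁻¹ K⁻¹ and T = 250 K gives K ≈ 1.72.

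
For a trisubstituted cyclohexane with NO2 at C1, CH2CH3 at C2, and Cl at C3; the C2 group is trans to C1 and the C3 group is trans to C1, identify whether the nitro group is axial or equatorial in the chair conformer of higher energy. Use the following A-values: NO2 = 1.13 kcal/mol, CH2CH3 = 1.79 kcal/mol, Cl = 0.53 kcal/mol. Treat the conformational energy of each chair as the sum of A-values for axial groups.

axial

Chair I (nitro axial, ethyl axial, chloro equatorial): E = 2.92 kcal/mol.
Chair II (nitro equatorial, ethyl equatorial, chloro axial): E = 0.53 kcal/mol.
Chair I is the less stable (higher-energy) conformer, and in that chair the nitro group is axial.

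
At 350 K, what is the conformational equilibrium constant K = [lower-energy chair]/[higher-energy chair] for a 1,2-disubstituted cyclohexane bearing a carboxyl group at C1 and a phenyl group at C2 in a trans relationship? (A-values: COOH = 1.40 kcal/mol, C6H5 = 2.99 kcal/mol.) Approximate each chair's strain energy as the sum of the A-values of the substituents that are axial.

C1 and C2 have opposite parity, so for the trans isomer the two substituents are e,e in one chair and a,a in the other.
Chair I (carboxyl axial, phenyl axial): E = 4.39 kcal/mol; chair II (carboxyl equatorial, phenyl equatorial): E = 0.00 kcal/mol.
ΔG = 4.39 kcal/mol between the two chairs.
K = exp(ΔG/RT) with R = 1.987×10⁻³ kcal mol⁻¹ K⁻¹ and T = 350 K gives K ≈ 551.

K ≈ 551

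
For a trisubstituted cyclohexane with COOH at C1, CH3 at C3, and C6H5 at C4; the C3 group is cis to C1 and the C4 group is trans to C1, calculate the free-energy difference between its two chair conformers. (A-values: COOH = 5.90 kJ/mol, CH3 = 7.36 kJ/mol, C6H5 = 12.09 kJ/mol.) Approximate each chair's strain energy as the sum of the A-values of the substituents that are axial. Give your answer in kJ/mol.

25.35 kJ/mol

Chair I (carboxyl axial, methyl axial, phenyl axial): E = 25.35 kJ/mol.
Chair II (carboxyl equatorial, methyl equatorial, phenyl equatorial): E = 0.00 kJ/mol.
ΔE = 25.35 − 0.00 = 25.35 kJ/mol; chair II is more stable.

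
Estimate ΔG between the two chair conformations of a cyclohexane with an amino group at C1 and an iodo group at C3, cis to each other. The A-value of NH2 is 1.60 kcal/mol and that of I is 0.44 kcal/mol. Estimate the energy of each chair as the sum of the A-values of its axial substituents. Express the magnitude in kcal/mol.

C1 and C3 have the same parity, so for the cis isomer the two substituents are e,e in one chair and a,a in the other.
Chair I (amino axial, iodo axial): E = 2.04 kcal/mol.
Chair II (amino equatorial, iodo equatorial): E = 0.00 kcal/mol.
ΔE = 2.04 − 0.00 = 2.04 kcal/mol; chair II is more stable.

2.04 kcal/mol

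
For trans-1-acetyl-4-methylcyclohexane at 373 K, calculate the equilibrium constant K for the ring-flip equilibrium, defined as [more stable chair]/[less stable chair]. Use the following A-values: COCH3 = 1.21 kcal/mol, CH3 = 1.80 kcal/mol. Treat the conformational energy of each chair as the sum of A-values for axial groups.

C1 and C4 have opposite parity, so for the trans isomer the two substituents are e,e in one chair and a,a in the other.
Chair I (acetyl axial, methyl axial): E = 3.01 kcal/mol; chair II (acetyl equatorial, methyl equatorial): E = 0.00 kcal/mol.
ΔG = 3.01 kcal/mol between the two chairs.
K = exp(ΔG/RT) with R = 1.987×10⁻³ kcal mol⁻¹ K⁻¹ and T = 373 K gives K ≈ 58.

K ≈ 58.0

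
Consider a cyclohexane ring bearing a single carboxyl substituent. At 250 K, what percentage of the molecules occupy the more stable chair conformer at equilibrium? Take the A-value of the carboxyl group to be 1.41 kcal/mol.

One chair has the carboxyl group axial (E = 1.41 kcal/mol) and the other has it equatorial (E = 0).
ΔG = 1.41 kcal/mol between the two chairs.
K = exp(ΔG/RT) with R = 1.987×10⁻³ kcal mol⁻¹ K⁻¹ and T = 250 K gives K ≈ 17.1.
Fraction in the lower-energy chair = K/(K+1) = 94.5%.

94.5%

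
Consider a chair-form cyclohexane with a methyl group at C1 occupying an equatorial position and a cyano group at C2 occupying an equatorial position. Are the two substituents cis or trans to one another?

C1 and C2 have opposite parity, so their axial bonds point in opposite directions.
With opposite-parity carbons, two substituents on the same face are one axial and one equatorial; opposite faces give both axial or both equatorial.
Here the groups are equatorial/equatorial → opposite face → trans.

trans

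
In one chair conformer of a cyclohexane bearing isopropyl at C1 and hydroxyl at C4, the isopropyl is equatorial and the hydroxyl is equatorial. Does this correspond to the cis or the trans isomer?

C1 and C4 have opposite parity, so their axial bonds point in opposite directions.
With opposite-parity carbons, two substituents on the same face are one axial and one equatorial; opposite faces give both axial or both equatorial.
Here the groups are equatorial/equatorial → opposite face → trans.

trans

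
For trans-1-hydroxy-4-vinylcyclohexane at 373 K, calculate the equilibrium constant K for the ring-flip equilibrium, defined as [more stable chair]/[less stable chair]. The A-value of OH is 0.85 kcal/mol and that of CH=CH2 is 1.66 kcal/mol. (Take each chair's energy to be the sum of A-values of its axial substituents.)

K ≈ 29.6

C1 and C4 have opposite parity, so for the trans isomer the two substituents are e,e in one chair and a,a in the other.
Chair I (hydroxyl axial, vinyl axial): E = 2.51 kcal/mol; chair II (hydroxyl equatorial, vinyl equatorial): E = 0.00 kcal/mol.
ΔG = 2.51 kcal/mol between the two chairs.
K = exp(ΔG/RT) with R = 1.987×10⁻³ kcal mol⁻¹ K⁻¹ and T = 373 K gives K ≈ 29.6.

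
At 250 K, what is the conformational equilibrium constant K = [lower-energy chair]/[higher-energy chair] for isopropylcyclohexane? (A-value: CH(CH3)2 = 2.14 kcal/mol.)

One chair has the isopropyl group axial (E = 2.14 kcal/mol) and the other has it equatorial (E = 0).
ΔG = 2.14 kcal/mol between the two chairs.
K = exp(ΔG/RT) with R = 1.987×10⁻³ kcal mol⁻¹ K⁻¹ and T = 250 K gives K ≈ 74.3.

K ≈ 74.3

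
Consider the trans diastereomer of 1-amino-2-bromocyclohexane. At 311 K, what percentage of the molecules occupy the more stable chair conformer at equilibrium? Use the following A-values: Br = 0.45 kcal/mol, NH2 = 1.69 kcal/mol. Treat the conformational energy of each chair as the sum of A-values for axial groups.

C1 and C2 have opposite parity, so for the trans isomer the two substituents are e,e in one chair and a,a in the other.
Chair I (bromo axial, amino axial): E = 2.14 kcal/mol; chair II (bromo equatorial, amino equatorial): E = 0.00 kcal/mol.
ΔG = 2.14 kcal/mol between the two chairs.
K = exp(ΔG/RT) with R = 1.987×10⁻³ kcal mol⁻¹ K⁻¹ and T = 311 K gives K ≈ 31.9.
Fraction in the lower-energy chair = K/(K+1) = 97.0%.

97.0%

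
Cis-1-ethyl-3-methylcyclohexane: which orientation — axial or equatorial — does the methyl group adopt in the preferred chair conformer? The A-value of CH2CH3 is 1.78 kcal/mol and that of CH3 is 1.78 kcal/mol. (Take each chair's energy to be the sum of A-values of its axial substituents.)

C1 and C3 have the same parity, so for the cis isomer the two substituents are e,e in one chair and a,a in the other.
Chair I (ethyl axial, methyl axial): E = 3.56 kcal/mol.
Chair II (ethyl equatorial, methyl equatorial): E = 0.00 kcal/mol.
Chair II is the more stable (lower-energy) conformer, and in that chair the methyl group is equatorial.

equatorial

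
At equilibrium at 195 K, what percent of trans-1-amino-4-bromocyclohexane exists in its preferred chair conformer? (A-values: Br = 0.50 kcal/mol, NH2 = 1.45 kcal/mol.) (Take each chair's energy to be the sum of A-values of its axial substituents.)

C1 and C4 have opposite parity, so for the trans isomer the two substituents are e,e in one chair and a,a in the other.
Chair I (bromo axial, amino axial): E = 1.95 kcal/mol; chair II (bromo equatorial, amino equatorial): E = 0.00 kcal/mol.
ΔG = 1.95 kcal/mol between the two chairs.
K = exp(ΔG/RT) with R = 1.987×10⁻³ kcal mol⁻¹ K⁻¹ and T = 195 K gives K ≈ 153.
Fraction in the lower-energy chair = K/(K+1) = 99.4%.

99.4%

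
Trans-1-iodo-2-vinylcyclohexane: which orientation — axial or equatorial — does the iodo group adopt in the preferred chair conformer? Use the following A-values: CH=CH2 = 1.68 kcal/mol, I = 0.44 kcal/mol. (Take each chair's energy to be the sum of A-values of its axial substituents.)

C1 and C2 have opposite parity, so for the trans isomer the two substituents are e,e in one chair and a,a in the other.
Chair I (vinyl axial, iodo axial): E = 2.12 kcal/mol.
Chair II (vinyl equatorial, iodo equatorial): E = 0.00 kcal/mol.
Chair II is the more stable (lower-energy) conformer, and in that chair the iodo group is equatorial.

equatorial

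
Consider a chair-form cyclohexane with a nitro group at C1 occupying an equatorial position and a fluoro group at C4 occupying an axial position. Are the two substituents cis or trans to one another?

cis

C1 and C4 have opposite parity, so their axial bonds point in opposite directions.
With opposite-parity carbons, two substituents on the same face are one axial and one equatorial; opposite faces give both axial or both equatorial.
Here the groups are equatorial/axial → same face → cis.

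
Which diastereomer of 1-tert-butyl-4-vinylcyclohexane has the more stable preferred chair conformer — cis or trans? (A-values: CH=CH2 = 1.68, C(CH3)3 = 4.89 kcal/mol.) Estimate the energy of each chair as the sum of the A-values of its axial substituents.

At 1,4 positions (parity opposite): cis → (a,e or e,a); trans → (e,e or a,a).
Best chair for cis: E = 1.68 kcal/mol; best chair for trans: E = 0.00 kcal/mol.
The trans isomer is lower by 1.68 kcal/mol.

trans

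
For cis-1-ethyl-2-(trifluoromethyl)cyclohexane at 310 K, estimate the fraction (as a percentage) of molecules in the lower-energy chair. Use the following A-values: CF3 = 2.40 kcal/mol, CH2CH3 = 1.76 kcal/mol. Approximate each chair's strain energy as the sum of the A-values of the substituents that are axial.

73.9%

C1 and C2 have opposite parity, so for the cis isomer the two substituents are one axial and one equatorial in each chair.
Chair I (trifluoromethyl axial, ethyl equatorial): E = 2.40 kcal/mol; chair II (trifluoromethyl equatorial, ethyl axial): E = 1.76 kcal/mol.
ΔG = 0.64 kcal/mol between the two chairs.
K = exp(ΔG/RT) with R = 1.987×10⁻³ kcal mol⁻¹ K⁻¹ and T = 310 K gives K ≈ 2.83.
Fraction in the lower-energy chair = K/(K+1) = 73.9%.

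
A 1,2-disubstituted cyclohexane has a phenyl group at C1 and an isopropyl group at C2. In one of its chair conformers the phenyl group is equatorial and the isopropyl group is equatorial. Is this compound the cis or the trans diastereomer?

trans

C1 and C2 have opposite parity, so their axial bonds point in opposite directions.
With opposite-parity carbons, two substituents on the same face are one axial and one equatorial; opposite faces give both axial or both equatorial.
Here the groups are equatorial/equatorial → opposite face → trans.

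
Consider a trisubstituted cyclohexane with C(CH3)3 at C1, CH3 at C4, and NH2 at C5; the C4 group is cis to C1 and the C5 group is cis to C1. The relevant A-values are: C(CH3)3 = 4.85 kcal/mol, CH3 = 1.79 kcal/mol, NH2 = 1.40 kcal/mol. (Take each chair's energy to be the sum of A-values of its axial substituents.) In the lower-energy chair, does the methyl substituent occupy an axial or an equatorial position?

axial

Chair I (tert-butyl axial, methyl equatorial, amino axial): E = 6.25 kcal/mol.
Chair II (tert-butyl equatorial, methyl axial, amino equatorial): E = 1.79 kcal/mol.
Chair II is the more stable (lower-energy) conformer, and in that chair the methyl group is axial.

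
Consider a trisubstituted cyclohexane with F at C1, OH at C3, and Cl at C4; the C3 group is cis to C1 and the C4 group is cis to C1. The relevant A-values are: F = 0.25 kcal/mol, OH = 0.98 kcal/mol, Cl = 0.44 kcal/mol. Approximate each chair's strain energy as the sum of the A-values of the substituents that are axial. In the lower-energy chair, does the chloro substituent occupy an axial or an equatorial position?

Chair I (fluoro axial, hydroxyl axial, chloro equatorial): E = 1.23 kcal/mol.
Chair II (fluoro equatorial, hydroxyl equatorial, chloro axial): E = 0.44 kcal/mol.
Chair II is the more stable (lower-energy) conformer, and in that chair the chloro group is axial.

axial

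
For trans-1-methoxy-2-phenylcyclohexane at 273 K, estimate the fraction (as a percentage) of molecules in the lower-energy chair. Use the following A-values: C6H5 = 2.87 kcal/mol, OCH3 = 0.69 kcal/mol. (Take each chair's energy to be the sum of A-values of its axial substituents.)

C1 and C2 have opposite parity, so for the trans isomer the two substituents are e,e in one chair and a,a in the other.
Chair I (phenyl axial, methoxy axial): E = 3.56 kcal/mol; chair II (phenyl equatorial, methoxy equatorial): E = 0.00 kcal/mol.
ΔG = 3.56 kcal/mol between the two chairs.
K = exp(ΔG/RT) with R = 1.987×10⁻³ kcal mol⁻¹ K⁻¹ and T = 273 K gives K ≈ 708.
Fraction in the lower-energy chair = K/(K+1) = 99.9%.

99.9%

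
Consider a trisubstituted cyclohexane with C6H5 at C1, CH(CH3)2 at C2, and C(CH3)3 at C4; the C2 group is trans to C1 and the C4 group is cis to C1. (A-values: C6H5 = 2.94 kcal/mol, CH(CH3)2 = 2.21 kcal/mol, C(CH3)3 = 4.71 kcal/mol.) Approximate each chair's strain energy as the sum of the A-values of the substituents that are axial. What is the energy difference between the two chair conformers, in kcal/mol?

Chair I (phenyl axial, isopropyl axial, tert-butyl equatorial): E = 5.15 kcal/mol.
Chair II (phenyl equatorial, isopropyl equatorial, tert-butyl axial): E = 4.71 kcal/mol.
ΔE = 5.15 − 4.71 = 0.44 kcal/mol; chair II is more stable.

0.44 kcal/mol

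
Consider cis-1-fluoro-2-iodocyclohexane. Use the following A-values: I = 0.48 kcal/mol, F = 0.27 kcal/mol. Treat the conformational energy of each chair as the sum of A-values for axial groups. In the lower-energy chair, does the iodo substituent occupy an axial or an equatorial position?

C1 and C2 have opposite parity, so for the cis isomer the two substituents are one axial and one equatorial in each chair.
Chair I (iodo axial, fluoro equatorial): E = 0.48 kcal/mol.
Chair II (iodo equatorial, fluoro axial): E = 0.27 kcal/mol.
Chair II is the more stable (lower-energy) conformer, and in that chair the iodo group is equatorial.

equatorial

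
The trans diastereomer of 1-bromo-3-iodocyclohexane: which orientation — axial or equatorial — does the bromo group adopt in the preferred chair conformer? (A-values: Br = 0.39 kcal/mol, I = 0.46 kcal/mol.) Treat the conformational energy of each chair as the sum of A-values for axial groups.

axial

C1 and C3 have the same parity, so for the trans isomer the two substituents are one axial and one equatorial in each chair.
Chair I (bromo axial, iodo equatorial): E = 0.39 kcal/mol.
Chair II (bromo equatorial, iodo axial): E = 0.46 kcal/mol.
Chair I is the more stable (lower-energy) conformer, and in that chair the bromo group is axial.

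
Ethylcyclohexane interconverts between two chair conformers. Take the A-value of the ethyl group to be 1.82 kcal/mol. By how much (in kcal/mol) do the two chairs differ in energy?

A monosubstituted cyclohexane has one chair with the ethyl group axial (E = A = 1.82 kcal/mol) and one with it equatorial (E = 0).
ΔE = 1.82 − 0 = 1.82 kcal/mol.

1.82 kcal/mol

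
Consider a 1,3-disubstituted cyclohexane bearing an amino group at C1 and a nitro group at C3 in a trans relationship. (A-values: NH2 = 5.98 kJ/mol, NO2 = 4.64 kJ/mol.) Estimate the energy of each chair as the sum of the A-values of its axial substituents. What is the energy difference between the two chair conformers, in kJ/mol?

C1 and C3 have the same parity, so for the trans isomer the two substituents are one axial and one equatorial in each chair.
Chair I (amino axial, nitro equatorial): E = 5.98 kJ/mol.
Chair II (amino equatorial, nitro axial): E = 4.64 kJ/mol.
ΔE = 5.98 − 4.64 = 1.34 kJ/mol; chair II is more stable.

1.34 kJ/mol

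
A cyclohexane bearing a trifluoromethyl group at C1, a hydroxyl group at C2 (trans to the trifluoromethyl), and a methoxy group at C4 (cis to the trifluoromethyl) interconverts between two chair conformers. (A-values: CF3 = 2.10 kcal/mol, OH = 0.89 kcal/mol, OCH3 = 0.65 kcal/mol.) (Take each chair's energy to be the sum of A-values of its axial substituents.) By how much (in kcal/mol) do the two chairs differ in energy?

Chair I (trifluoromethyl axial, hydroxyl axial, methoxy equatorial): E = 2.99 kcal/mol.
Chair II (trifluoromethyl equatorial, hydroxyl equatorial, methoxy axial): E = 0.65 kcal/mol.
ΔE = 2.99 − 0.65 = 2.34 kcal/mol; chair II is more stable.

2.34 kcal/mol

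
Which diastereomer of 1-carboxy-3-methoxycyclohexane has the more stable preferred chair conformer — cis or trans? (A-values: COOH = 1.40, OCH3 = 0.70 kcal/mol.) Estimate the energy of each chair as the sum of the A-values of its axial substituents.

cis

At 1,3 positions (parity same): cis → (e,e or a,a); trans → (a,e or e,a).
Best chair for cis: E = 0.00 kcal/mol; best chair for trans: E = 0.70 kcal/mol.
The cis isomer is lower by 0.70 kcal/mol.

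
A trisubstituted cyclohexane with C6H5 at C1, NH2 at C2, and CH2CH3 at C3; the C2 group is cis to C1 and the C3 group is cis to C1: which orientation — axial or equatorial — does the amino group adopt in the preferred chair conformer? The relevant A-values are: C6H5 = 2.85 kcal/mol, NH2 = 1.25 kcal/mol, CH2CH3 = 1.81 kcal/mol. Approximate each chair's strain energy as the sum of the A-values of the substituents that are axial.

Chair I (phenyl axial, amino equatorial, ethyl axial): E = 4.66 kcal/mol.
Chair II (phenyl equatorial, amino axial, ethyl equatorial): E = 1.25 kcal/mol.
Chair II is the more stable (lower-energy) conformer, and in that chair the amino group is axial.

axial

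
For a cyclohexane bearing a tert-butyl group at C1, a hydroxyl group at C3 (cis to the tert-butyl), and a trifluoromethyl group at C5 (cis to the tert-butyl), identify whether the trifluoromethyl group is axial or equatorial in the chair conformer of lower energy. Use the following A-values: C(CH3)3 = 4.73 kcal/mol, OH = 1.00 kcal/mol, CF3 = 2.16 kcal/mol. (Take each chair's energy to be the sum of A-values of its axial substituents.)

equatorial

Chair I (tert-butyl axial, hydroxyl axial, trifluoromethyl axial): E = 7.89 kcal/mol.
Chair II (tert-butyl equatorial, hydroxyl equatorial, trifluoromethyl equatorial): E = 0.00 kcal/mol.
Chair II is the more stable (lower-energy) conformer, and in that chair the trifluoromethyl group is equatorial.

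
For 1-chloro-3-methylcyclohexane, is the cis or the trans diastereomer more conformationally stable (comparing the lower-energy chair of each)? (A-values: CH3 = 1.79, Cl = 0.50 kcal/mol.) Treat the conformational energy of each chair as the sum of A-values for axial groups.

At 1,3 positions (parity same): cis → (e,e or a,a); trans → (a,e or e,a).
Best chair for cis: E = 0.00 kcal/mol; best chair for trans: E = 0.50 kcal/mol.
The cis isomer is lower by 0.50 kcal/mol.

cis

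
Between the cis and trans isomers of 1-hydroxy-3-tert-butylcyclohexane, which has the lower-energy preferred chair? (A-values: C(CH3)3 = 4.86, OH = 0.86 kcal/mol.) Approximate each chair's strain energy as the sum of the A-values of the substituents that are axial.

At 1,3 positions (parity same): cis → (e,e or a,a); trans → (a,e or e,a).
Best chair for cis: E = 0.00 kcal/mol; best chair for trans: E = 0.86 kcal/mol.
The cis isomer is lower by 0.86 kcal/mol.

cis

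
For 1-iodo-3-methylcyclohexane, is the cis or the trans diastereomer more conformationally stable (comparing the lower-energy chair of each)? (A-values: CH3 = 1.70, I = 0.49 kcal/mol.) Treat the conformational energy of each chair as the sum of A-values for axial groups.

cis

At 1,3 positions (parity same): cis → (e,e or a,a); trans → (a,e or e,a).
Best chair for cis: E = 0.00 kcal/mol; best chair for trans: E = 0.49 kcal/mol.
The cis isomer is lower by 0.49 kcal/mol.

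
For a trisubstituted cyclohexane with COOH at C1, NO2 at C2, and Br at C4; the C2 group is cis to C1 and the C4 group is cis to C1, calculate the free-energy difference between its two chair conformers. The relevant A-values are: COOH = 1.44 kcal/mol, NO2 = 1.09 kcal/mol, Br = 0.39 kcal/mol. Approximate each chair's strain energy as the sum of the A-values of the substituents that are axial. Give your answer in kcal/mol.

0.04 kcal/mol

Chair I (carboxyl axial, nitro equatorial, bromo equatorial): E = 1.44 kcal/mol.
Chair II (carboxyl equatorial, nitro axial, bromo axial): E = 1.48 kcal/mol.
ΔE = 1.48 − 1.44 = 0.04 kcal/mol; chair I is more stable.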